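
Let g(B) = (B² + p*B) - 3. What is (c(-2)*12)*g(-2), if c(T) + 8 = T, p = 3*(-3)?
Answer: -2280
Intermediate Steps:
p = -9
c(T) = -8 + T
g(B) = -3 + B² - 9*B (g(B) = (B² - 9*B) - 3 = -3 + B² - 9*B)
(c(-2)*12)*g(-2) = ((-8 - 2)*12)*(-3 + (-2)² - 9*(-2)) = (-10*12)*(-3 + 4 + 18) = -120*19 = -2280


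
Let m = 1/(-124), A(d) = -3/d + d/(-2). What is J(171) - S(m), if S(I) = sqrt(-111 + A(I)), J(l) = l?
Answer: 171 - 7*sqrt(81902)/124 ≈ 154.84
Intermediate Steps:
A(d) = -3/d - d/2 (A(d) = -3/d + d*(-1/2) = -3/d - d/2)
m = -1/124 ≈ -0.0080645
S(I) = sqrt(-111 - 3/I - I/2) (S(I) = sqrt(-111 + (-3/I - I/2)) = sqrt(-111 - 3/I - I/2))
J(171) - S(m) = 171 - sqrt(-444 - 12/(-1/124) - 2*(-1/124))/2 = 171 - sqrt(-444 - 12*(-124) + 1/62)/2 = 171 - sqrt(-444 + 1488 + 1/62)/2 = 171 - sqrt(64729/62)/2 = 171 - 7*sqrt(81902)/62/2 = 171 - 7*sqrt(81902)/124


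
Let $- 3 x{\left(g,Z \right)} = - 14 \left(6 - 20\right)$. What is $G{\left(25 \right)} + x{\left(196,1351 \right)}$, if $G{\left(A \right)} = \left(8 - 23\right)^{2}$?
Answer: $\frac{479}{3} \approx 159.67$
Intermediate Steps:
$x{\left(g,Z \right)} = - \frac{196}{3}$ ($x{\left(g,Z \right)} = - \frac{\left(-14\right) \left(6 - 20\right)}{3} = - \frac{\left(-14\right) \left(-14\right)}{3} = \left(- \frac{1}{3}\right) 196 = - \frac{196}{3}$)
$G{\left(A \right)} = 225$ ($G{\left(A \right)} = \left(-15\right)^{2} = 225$)
$G{\left(25 \right)} + x{\left(196,1351 \right)} = 225 - \frac{196}{3} = \frac{479}{3}$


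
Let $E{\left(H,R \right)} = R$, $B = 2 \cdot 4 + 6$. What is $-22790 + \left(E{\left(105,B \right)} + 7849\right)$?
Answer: $-14927$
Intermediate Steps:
$B = 14$ ($B = 8 + 6 = 14$)
$-22790 + \left(E{\left(105,B \right)} + 7849\right) = -22790 + \left(14 + 7849\right) = -22790 + 7863 = -14927$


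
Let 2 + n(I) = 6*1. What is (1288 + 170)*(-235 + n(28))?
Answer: -336798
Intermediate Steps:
n(I) = 4 (n(I) = -2 + 6*1 = -2 + 6 = 4)
(1288 + 170)*(-235 + n(28)) = (1288 + 170)*(-235 + 4) = 1458*(-231) = -336798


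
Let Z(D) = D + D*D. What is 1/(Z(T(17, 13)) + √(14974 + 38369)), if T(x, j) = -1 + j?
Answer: -52/9669 + √5927/9669 ≈ 0.0025842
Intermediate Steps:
Z(D) = D + D²
1/(Z(T(17, 13)) + √(14974 + 38369)) = 1/((-1 + 13)*(1 + (-1 + 13)) + √(14974 + 38369)) = 1/(12*(1 + 12) + √53343) = 1/(12*13 + 3*√5927) = 1/(156 + 3*√5927)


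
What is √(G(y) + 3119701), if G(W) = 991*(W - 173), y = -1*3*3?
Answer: √2939339 ≈ 1714.4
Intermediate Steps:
y = -9 (y = -3*3 = -9)
G(W) = -171443 + 991*W (G(W) = 991*(-173 + W) = -171443 + 991*W)
√(G(y) + 3119701) = √((-171443 + 991*(-9)) + 3119701) = √((-171443 - 8919) + 3119701) = √(-180362 + 3119701) = √2939339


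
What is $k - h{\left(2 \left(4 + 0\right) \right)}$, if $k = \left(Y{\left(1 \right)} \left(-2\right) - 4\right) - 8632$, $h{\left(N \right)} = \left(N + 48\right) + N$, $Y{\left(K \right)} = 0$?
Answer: $-8700$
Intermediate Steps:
$h{\left(N \right)} = 48 + 2 N$ ($h{\left(N \right)} = \left(48 + N\right) + N = 48 + 2 N$)
$k = -8636$ ($k = \left(0 \left(-2\right) - 4\right) - 8632 = \left(0 - 4\right) - 8632 = -4 - 8632 = -8636$)
$k - h{\left(2 \left(4 + 0\right) \right)} = -8636 - \left(48 + 2 \cdot 2 \left(4 + 0\right)\right) = -8636 - \left(48 + 2 \cdot 2 \cdot 4\right) = -8636 - \left(48 + 2 \cdot 8\right) = -8636 - \left(48 + 16\right) = -8636 - 64 = -8700$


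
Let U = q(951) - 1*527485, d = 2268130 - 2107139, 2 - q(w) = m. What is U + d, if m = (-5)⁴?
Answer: -367117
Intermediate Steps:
m = 625
q(w) = -623 (q(w) = 2 - 1*625 = 2 - 625 = -623)
d = 160991
U = -528108 (U = -623 - 1*527485 = -623 - 527485 = -528108)
U + d = -528108 + 160991 = -367117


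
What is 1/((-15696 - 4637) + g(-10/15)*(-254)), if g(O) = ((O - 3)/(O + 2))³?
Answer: -32/481619 ≈ -6.6443e-5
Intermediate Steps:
g(O) = (-3 + O)³/(2 + O)³ (g(O) = ((-3 + O)/(2 + O))³ = (-3 + O)³/(2 + O)³)
1/((-15696 - 4637) + g(-10/15)*(-254)) = 1/((-15696 - 4637) + ((-3 - 10/15)³/(2 - 10/15)³)*(-254)) = 1/(-20333 + ((-3 - 10*1/15)³/(2 - 10*1/15)³)*(-254)) = 1/(-20333 + ((-3 - ⅔)³/(2 - ⅔)³)*(-254)) = 1/(-20333 + ((-11/3)³/(4/3)³)*(-254)) = 1/(-20333 - 1331/27*27/64*(-254)) = 1/(-20333 - 1331/64*(-254)) = 1/(-20333 + 169037/32) = 1/(-481619/32) = -32/481619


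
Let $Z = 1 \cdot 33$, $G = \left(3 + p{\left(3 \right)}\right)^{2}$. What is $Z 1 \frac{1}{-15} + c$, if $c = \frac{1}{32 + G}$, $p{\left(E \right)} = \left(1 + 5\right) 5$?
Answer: $- \frac{12326}{5605} \approx -2.1991$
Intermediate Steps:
$p{\left(E \right)} = 30$ ($p{\left(E \right)} = 6 \cdot 5 = 30$)
$G = 1089$ ($G = \left(3 + 30\right)^{2} = 33^{2} = 1089$)
$c = \frac{1}{1121}$ ($c = \frac{1}{32 + 1089} = \frac{1}{1121} \approx 0.00089206$)
$Z = 33$
$Z 1 \frac{1}{-15} + c = 33 \cdot 1 \frac{1}{-15} + \frac{1}{1121} = 33 \cdot 1 \left(- \frac{1}{15}\right) + \frac{1}{1121} = 33 \left(- \frac{1}{15}\right) + \frac{1}{1121} = - \frac{11}{5} + \frac{1}{1121} = - \frac{12326}{5605}$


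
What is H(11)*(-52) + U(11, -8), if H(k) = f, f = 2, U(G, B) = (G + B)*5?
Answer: -89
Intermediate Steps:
U(G, B) = 5*B + 5*G (U(G, B) = (B + G)*5 = 5*B + 5*G)
H(k) = 2
H(11)*(-52) + U(11, -8) = 2*(-52) + (5*(-8) + 5*11) = -104 + (-40 + 55) = -104 + 15 = -89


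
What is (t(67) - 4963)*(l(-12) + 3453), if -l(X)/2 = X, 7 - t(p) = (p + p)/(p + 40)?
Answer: -1844291202/107 ≈ -1.7236e+7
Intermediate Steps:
t(p) = 7 - 2*p/(40 + p) (t(p) = 7 - (p + p)/(p + 40) = 7 - 2*p/(40 + p))
l(X) = -2*X
(t(67) - 4963)*(l(-12) + 3453) = (5*(56 + 67)/(40 + 67) - 4963)*(-2*(-12) + 3453) = (5*123/107 - 4963)*(24 + 3453) = (5*(1/107)*123 - 4963)*3477 = (615/107 - 4963)*3477 = -530426/107*3477 = -1844291202/107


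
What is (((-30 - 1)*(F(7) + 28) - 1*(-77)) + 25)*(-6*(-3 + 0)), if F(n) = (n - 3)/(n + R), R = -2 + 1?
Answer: -14160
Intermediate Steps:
R = -1
F(n) = (-3 + n)/(-1 + n) (F(n) = (n - 3)/(n - 1) = (-3 + n)/(-1 + n))
(((-30 - 1)*(F(7) + 28) - 1*(-77)) + 25)*(-6*(-3 + 0)) = (((-30 - 1)*((-3 + 7)/(-1 + 7) + 28) - 1*(-77)) + 25)*(-6*(-3 + 0)) = ((-31*(4/6 + 28) + 77) + 25)*(-6*(-3)) = ((-31*((1/6)*4 + 28) + 77) + 25)*18 = ((-31*(2/3 + 28) + 77) + 25)*18 = ((-31*86/3 + 77) + 25)*18 = ((-2666/3 + 77) + 25)*18 = (-2435/3 + 25)*18 = -2360/3*18 = -14160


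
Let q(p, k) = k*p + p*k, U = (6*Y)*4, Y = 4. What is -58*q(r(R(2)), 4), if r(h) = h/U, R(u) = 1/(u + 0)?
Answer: -29/12 ≈ -2.4167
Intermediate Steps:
R(u) = 1/u
U = 96 (U = (6*4)*4 = 24*4 = 96)
r(h) = h/96
q(p, k) = 2*k*p (q(p, k) = k*p + k*p = 2*k*p)
-58*q(r(R(2)), 4) = -116*4*(1/96)/2 = -116*4*(1/96)*(½) = -116*4/192 = -58*1/24 = -29/12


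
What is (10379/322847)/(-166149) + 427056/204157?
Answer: 22907583309282865/10951125656285871 ≈ 2.0918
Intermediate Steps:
(10379/322847)/(-166149) + 427056/204157 = (10379*(1/322847))*(-1/166149) + 427056*(1/204157) = (10379/322847)*(-1/166149) + 427056/204157 = -10379/53640706203 + 427056/204157 = 22907583309282865/10951125656285871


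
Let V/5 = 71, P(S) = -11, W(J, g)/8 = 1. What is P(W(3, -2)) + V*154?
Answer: 54659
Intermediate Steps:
W(J, g) = 8 (W(J, g) = 8*1 = 8)
V = 355 (V = 5*71 = 355)
P(W(3, -2)) + V*154 = -11 + 355*154 = -11 + 54670 = 54659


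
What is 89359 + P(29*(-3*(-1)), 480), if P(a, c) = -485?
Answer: 88874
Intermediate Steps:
89359 + P(29*(-3*(-1)), 480) = 89359 - 485 = 88874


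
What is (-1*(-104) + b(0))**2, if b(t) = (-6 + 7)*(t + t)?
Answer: 10816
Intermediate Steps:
b(t) = 2*t (b(t) = 1*(2*t) = 2*t)
(-1*(-104) + b(0))**2 = (-1*(-104) + 2*0)**2 = (104 + 0)**2 = 104**2 = 10816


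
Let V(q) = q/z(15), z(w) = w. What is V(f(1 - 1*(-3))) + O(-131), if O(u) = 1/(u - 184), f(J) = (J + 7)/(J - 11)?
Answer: -34/315 ≈ -0.10794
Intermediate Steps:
f(J) = (7 + J)/(-11 + J)
V(q) = q/15
O(u) = 1/(-184 + u)
V(f(1 - 1*(-3))) + O(-131) = ((7 + (1 - 1*(-3)))/(-11 + (1 - 1*(-3))))/15 + 1/(-184 - 131) = ((7 + (1 + 3))/(-11 + (1 + 3)))/15 + 1/(-315) = ((7 + 4)/(-11 + 4))/15 - 1/315 = (11/(-7))/15 - 1/315 = (-⅐*11)/15 - 1/315 = (1/15)*(-11/7) - 1/315 = -11/105 - 1/315 = -34/315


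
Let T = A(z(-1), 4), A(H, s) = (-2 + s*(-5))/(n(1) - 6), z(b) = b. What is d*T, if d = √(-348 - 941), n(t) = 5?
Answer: 22*I*√1289 ≈ 789.86*I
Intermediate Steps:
A(H, s) = 2 + 5*s (A(H, s) = (-2 + s*(-5))/(5 - 6) = (-2 - 5*s)/(-1) = (-2 - 5*s)*(-1) = 2 + 5*s)
T = 22 (T = 2 + 5*4 = 2 + 20 = 22)
d = I*√1289 (d = √(-1289) = I*√1289 ≈ 35.903*I)
d*T = (I*√1289)*22 = 22*I*√1289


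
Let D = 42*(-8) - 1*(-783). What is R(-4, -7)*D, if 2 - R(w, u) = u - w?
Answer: 2235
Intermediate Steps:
R(w, u) = 2 + w - u (R(w, u) = 2 - (u - w) = 2 + (w - u) = 2 + w - u)
D = 447 (D = -336 + 783 = 447)
R(-4, -7)*D = (2 - 4 - 1*(-7))*447 = (2 - 4 + 7)*447 = 5*447 = 2235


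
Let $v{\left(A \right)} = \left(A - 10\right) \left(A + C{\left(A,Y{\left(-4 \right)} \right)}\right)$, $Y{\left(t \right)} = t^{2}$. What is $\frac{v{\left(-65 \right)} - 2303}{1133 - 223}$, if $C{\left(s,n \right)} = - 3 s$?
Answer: $- \frac{12053}{910} \approx -13.245$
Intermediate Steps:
$v{\left(A \right)} = - 2 A \left(-10 + A\right)$ ($v{\left(A \right)} = \left(A - 10\right) \left(A - 3 A\right) = \left(-10 + A\right) \left(- 2 A\right) = - 2 A \left(-10 + A\right)$)
$\frac{v{\left(-65 \right)} - 2303}{1133 - 223} = \frac{2 \left(-65\right) \left(10 - -65\right) - 2303}{1133 - 223} = \frac{2 \left(-65\right) \left(10 + 65\right) - 2303}{910} = \left(2 \left(-65\right) 75 - 2303\right) \frac{1}{910} = \left(-9750 - 2303\right) \frac{1}{910} = \left(-12053\right) \frac{1}{910} = - \frac{12053}{910}$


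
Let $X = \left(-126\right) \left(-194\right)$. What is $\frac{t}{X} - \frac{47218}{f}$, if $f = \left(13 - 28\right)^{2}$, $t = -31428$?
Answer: $- \frac{332551}{1575} \approx -211.14$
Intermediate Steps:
$X = 24444$
$f = 225$ ($f = \left(-15\right)^{2} = 225$)
$\frac{t}{X} - \frac{47218}{f} = - \frac{31428}{24444} - \frac{47218}{225} = \left(-31428\right) \frac{1}{24444} - \frac{47218}{225} = - \frac{9}{7} - \frac{47218}{225} = - \frac{332551}{1575}$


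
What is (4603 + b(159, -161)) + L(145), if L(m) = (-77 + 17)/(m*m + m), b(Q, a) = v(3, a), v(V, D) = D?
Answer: 9403708/2117 ≈ 4442.0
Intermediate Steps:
b(Q, a) = a
L(m) = -60/(m + m**2) (L(m) = -60/(m**2 + m) = -60/(m + m**2))
(4603 + b(159, -161)) + L(145) = (4603 - 161) - 60/(145*(1 + 145)) = 4442 - 60*1/145/146 = 4442 - 60*1/145*1/146 = 4442 - 6/2117 = 9403708/2117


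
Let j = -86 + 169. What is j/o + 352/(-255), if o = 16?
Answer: 15533/4080 ≈ 3.8071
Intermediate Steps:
j = 83
j/o + 352/(-255) = 83/16 + 352/(-255) = 83*(1/16) + 352*(-1/255) = 83/16 - 352/255 = 15533/4080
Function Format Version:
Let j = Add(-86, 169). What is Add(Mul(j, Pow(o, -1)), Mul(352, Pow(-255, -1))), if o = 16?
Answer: Rational(15533, 4080) ≈ 3.8071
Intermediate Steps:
j = 83
Add(Mul(j, Pow(o, -1)), Mul(352, Pow(-255, -1))) = Add(Mul(83, Pow(16, -1)), Mul(352, Pow(-255, -1))) = Add(Mul(83, Rational(1, 16)), Mul(352, Rational(-1, 255))) = Add(Rational(83, 16), Rational(-352, 255)) = Rational(15533, 4080)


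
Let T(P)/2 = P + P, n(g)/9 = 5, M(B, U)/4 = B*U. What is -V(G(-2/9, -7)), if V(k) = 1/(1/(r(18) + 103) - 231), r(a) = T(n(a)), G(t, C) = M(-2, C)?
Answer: 283/65372 ≈ 0.0043291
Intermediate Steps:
M(B, U) = 4*B*U (M(B, U) = 4*(B*U) = 4*B*U)
n(g) = 45 (n(g) = 9*5 = 45)
G(t, C) = -8*C (G(t, C) = 4*(-2)*C = -8*C)
T(P) = 4*P (T(P) = 2*(P + P) = 2*(2*P) = 4*P)
r(a) = 180 (r(a) = 4*45 = 180)
V(k) = -283/65372 (V(k) = 1/(1/(180 + 103) - 231) = 1/(1/283 - 231) = 1/(-65372/283) = -283/65372)
-V(G(-2/9, -7)) = -1*(-283/65372) = 283/65372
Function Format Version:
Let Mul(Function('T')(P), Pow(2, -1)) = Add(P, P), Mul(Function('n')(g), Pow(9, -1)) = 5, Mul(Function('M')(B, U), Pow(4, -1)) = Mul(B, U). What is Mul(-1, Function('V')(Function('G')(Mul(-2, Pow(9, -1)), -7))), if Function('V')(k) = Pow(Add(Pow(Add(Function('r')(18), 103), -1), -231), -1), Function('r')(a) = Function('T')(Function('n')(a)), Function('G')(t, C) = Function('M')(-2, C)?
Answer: Rational(283, 65372) ≈ 0.0043291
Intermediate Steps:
Function('M')(B, U) = Mul(4, B, U) (Function('M')(B, U) = Mul(4, Mul(B, U)) = Mul(4, B, U))
Function('n')(g) = 45 (Function('n')(g) = Mul(9, 5) = 45)
Function('G')(t, C) = Mul(-8, C) (Function('G')(t, C) = Mul(4, -2, C) = Mul(-8, C))
Function('T')(P) = Mul(4, P) (Function('T')(P) = Mul(2, Add(P, P)) = Mul(2, Mul(2, P)) = Mul(4, P))
Function('r')(a) = 180 (Function('r')(a) = Mul(4, 45) = 180)
Function('V')(k) = Rational(-283, 65372) (Function('V')(k) = Pow(Add(Pow(Add(180, 103), -1), -231), -1) = Pow(Add(Pow(283, -1), -231), -1) = Pow(Add(Rational(1, 283), -231), -1) = Pow(Rational(-65372, 283), -1) = Rational(-283, 65372))
Mul(-1, Function('V')(Function('G')(Mul(-2, Pow(9, -1)), -7))) = Mul(-1, Rational(-283, 65372)) = Rational(283, 65372)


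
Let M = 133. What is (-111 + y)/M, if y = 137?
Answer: 26/133 ≈ 0.19549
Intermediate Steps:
(-111 + y)/M = (-111 + 137)/133 = 26*(1/133) = 26/133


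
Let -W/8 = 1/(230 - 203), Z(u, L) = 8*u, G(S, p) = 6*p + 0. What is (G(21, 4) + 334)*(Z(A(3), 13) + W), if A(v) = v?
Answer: 229120/27 ≈ 8485.9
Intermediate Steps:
G(S, p) = 6*p
W = -8/27 (W = -8/(230 - 203) = -8/27 ≈ -0.29630)
(G(21, 4) + 334)*(Z(A(3), 13) + W) = (6*4 + 334)*(8*3 - 8/27) = (24 + 334)*(24 - 8/27) = 358*(640/27) = 229120/27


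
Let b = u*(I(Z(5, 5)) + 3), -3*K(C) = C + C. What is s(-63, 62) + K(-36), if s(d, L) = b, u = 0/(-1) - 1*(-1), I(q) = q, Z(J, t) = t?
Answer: 32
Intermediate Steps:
K(C) = -2*C/3 (K(C) = -(C + C)/3 = -2*C/3)
u = 1 (u = 0*(-1) + 1 = 0 + 1 = 1)
b = 8 (b = 1*(5 + 3) = 1*8 = 8)
s(d, L) = 8
s(-63, 62) + K(-36) = 8 - ⅔*(-36) = 8 + 24 = 32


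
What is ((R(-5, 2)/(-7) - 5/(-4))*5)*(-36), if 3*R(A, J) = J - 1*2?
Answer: -225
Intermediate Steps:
R(A, J) = -⅔ + J/3 (R(A, J) = (J - 1*2)/3 = (J - 2)/3 = (-2 + J)/3 = -⅔ + J/3)
((R(-5, 2)/(-7) - 5/(-4))*5)*(-36) = (((-⅔ + (⅓)*2)/(-7) - 5/(-4))*5)*(-36) = (((-⅔ + ⅔)*(-⅐) - 5*(-¼))*5)*(-36) = ((0*(-⅐) + 5/4)*5)*(-36) = ((0 + 5/4)*5)*(-36) = ((5/4)*5)*(-36) = (25/4)*(-36) = -225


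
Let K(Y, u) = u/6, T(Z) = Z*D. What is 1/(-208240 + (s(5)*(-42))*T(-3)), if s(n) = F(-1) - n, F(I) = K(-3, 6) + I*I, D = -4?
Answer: -1/206728 ≈ -4.8373e-6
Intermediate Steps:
T(Z) = -4*Z (T(Z) = Z*(-4) = -4*Z)
K(Y, u) = u/6 (K(Y, u) = u*(⅙) = u/6)
F(I) = 1 + I² (F(I) = (⅙)*6 + I*I = 1 + I²)
s(n) = 2 - n (s(n) = (1 + (-1)²) - n = (1 + 1) - n = 2 - n)
1/(-208240 + (s(5)*(-42))*T(-3)) = 1/(-208240 + ((2 - 1*5)*(-42))*(-4*(-3))) = 1/(-208240 + ((2 - 5)*(-42))*12) = 1/(-208240 - 3*(-42)*12) = 1/(-208240 + 126*12) = 1/(-208240 + 1512) = 1/(-206728) = -1/206728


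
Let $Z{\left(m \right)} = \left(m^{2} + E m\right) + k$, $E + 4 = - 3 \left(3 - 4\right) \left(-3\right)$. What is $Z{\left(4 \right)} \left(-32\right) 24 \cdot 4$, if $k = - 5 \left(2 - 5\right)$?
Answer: $64512$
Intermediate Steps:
$k = 15$ ($k = \left(-5\right) \left(-3\right) = 15$)
$E = -13$ ($E = -4 + - 3 \left(3 - 4\right) \left(-3\right) = -4 + \left(-3\right) \left(-1\right) \left(-3\right) = -4 + 3 \left(-3\right) = -4 - 9 = -13$)
$Z{\left(m \right)} = 15 + m^{2} - 13 m$ ($Z{\left(m \right)} = \left(m^{2} - 13 m\right) + 15 = 15 + m^{2} - 13 m$)
$Z{\left(4 \right)} \left(-32\right) 24 \cdot 4 = \left(15 + 4^{2} - 52\right) \left(-32\right) 24 \cdot 4 = \left(15 + 16 - 52\right) \left(-32\right) 96 = \left(-21\right) \left(-32\right) 96 = 672 \cdot 96 = 64512$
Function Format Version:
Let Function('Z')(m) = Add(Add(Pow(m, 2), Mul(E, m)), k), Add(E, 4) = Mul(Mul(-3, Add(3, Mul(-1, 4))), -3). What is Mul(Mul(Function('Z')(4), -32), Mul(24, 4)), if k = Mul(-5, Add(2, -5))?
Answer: 64512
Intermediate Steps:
k = 15 (k = Mul(-5, -3) = 15)
E = -13 (E = Add(-4, Mul(Mul(-3, Add(3, Mul(-1, 4))), -3)) = Add(-4, Mul(Mul(-3, Add(3, -4)), -3)) = Add(-4, Mul(Mul(-3, -1), -3)) = Add(-4, Mul(3, -3)) = Add(-4, -9) = -13)
Function('Z')(m) = Add(15, Pow(m, 2), Mul(-13, m)) (Function('Z')(m) = Add(Add(Pow(m, 2), Mul(-13, m)), 15) = Add(15, Pow(m, 2), Mul(-13, m)))
Mul(Mul(Function('Z')(4), -32), Mul(24, 4)) = Mul(Mul(Add(15, Pow(4, 2), Mul(-13, 4)), -32), Mul(24, 4)) = Mul(Mul(Add(15, 16, -52), -32), 96) = Mul(Mul(-21, -32), 96) = Mul(672, 96) = 64512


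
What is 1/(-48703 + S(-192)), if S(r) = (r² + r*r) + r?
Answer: 1/24833 ≈ 4.0269e-5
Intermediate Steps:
S(r) = r + 2*r² (S(r) = (r² + r²) + r = 2*r² + r = r + 2*r²)
1/(-48703 + S(-192)) = 1/(-48703 - 192*(1 + 2*(-192))) = 1/(-48703 - 192*(1 - 384)) = 1/(-48703 - 192*(-383)) = 1/(-48703 + 73536) = 1/24833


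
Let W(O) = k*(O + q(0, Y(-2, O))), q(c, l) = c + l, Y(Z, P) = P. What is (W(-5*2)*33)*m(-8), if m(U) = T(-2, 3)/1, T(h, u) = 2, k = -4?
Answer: 5280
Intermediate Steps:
m(U) = 2 (m(U) = 2/1 = 2*1 = 2)
W(O) = -8*O (W(O) = -4*(O + (0 + O)) = -4*(O + O) = -8*O)
(W(-5*2)*33)*m(-8) = (-(-40)*2*33)*2 = (-8*(-10)*33)*2 = (80*33)*2 = 2640*2 = 5280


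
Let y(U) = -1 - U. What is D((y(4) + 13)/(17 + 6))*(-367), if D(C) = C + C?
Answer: -5872/23 ≈ -255.30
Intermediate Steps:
D(C) = 2*C
D((y(4) + 13)/(17 + 6))*(-367) = (2*(((-1 - 1*4) + 13)/(17 + 6)))*(-367) = (2*(((-1 - 4) + 13)/23))*(-367) = (2*((-5 + 13)*(1/23)))*(-367) = (2*(8*(1/23)))*(-367) = (2*(8/23))*(-367) = (16/23)*(-367) = -5872/23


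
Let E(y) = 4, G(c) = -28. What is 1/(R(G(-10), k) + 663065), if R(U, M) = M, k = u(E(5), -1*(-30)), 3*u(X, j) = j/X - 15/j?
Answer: 3/1989202 ≈ 1.5081e-6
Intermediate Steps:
u(X, j) = -5/j + j/(3*X) (u(X, j) = (j/X - 15/j)/3 = (-15/j + j/X)/3 = -5/j + j/(3*X))
k = 7/3 (k = -5/((-1*(-30))) + (⅓)*(-1*(-30))/4 = -5/30 + (⅓)*30*(¼) = -5*1/30 + 5/2 = -⅙ + 5/2 = 7/3 ≈ 2.3333)
1/(R(G(-10), k) + 663065) = 1/(7/3 + 663065) = 1/(1989202/3) = 3/1989202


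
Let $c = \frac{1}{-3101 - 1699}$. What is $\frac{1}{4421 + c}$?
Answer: $\frac{4800}{21220799} \approx 0.00022619$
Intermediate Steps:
$c = - \frac{1}{4800}$ ($c = \frac{1}{-4800} = - \frac{1}{4800} \approx -0.00020833$)
$\frac{1}{4421 + c} = \frac{1}{4421 - \frac{1}{4800}} = \frac{1}{\frac{21220799}{4800}} = \frac{4800}{21220799}$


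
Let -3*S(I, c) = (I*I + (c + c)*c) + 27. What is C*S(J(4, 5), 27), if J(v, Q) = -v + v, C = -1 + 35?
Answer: -16830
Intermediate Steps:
C = 34
J(v, Q) = 0
S(I, c) = -9 - 2*c²/3 - I²/3 (S(I, c) = -((I*I + (c + c)*c) + 27)/3 = -((I² + (2*c)*c) + 27)/3 = -((I² + 2*c²) + 27)/3 = -(27 + I² + 2*c²)/3 = -9 - 2*c²/3 - I²/3)
C*S(J(4, 5), 27) = 34*(-9 - ⅔*27² - ⅓*0²) = 34*(-9 - ⅔*729 - ⅓*0) = 34*(-9 - 486 + 0) = 34*(-495) = -16830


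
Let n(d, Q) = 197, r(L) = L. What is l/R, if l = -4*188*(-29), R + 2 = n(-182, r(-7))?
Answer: 21808/195 ≈ 111.84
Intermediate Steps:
R = 195 (R = -2 + 197 = 195)
l = 21808 (l = -752*(-29) = 21808)
l/R = 21808/195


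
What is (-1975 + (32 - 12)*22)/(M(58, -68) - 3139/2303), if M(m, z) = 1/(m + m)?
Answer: 410072180/361821 ≈ 1133.4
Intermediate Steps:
M(m, z) = 1/(2*m)
(-1975 + (32 - 12)*22)/(M(58, -68) - 3139/2303) = (-1975 + (32 - 12)*22)/((1/2)/58 - 3139/2303) = (-1975 + 20*22)/((1/2)*(1/58) - 3139*1/2303) = (-1975 + 440)/(1/116 - 3139/2303) = -1535/(-361821/267148) = -1535*(-267148/361821) = 410072180/361821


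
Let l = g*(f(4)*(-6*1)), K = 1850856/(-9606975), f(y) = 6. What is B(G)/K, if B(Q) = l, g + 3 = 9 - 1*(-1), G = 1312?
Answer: 28820925/22034 ≈ 1308.0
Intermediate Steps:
g = 7 (g = -3 + (9 - 1*(-1)) = -3 + (9 + 1) = -3 + 10 = 7)
K = -88136/457475 (K = 1850856*(-1/9606975) = -88136/457475 ≈ -0.19266)
l = -252 (l = 7*(6*(-6*1)) = 7*(6*(-6)) = 7*(-36) = -252)
B(Q) = -252
B(G)/K = -252/(-88136/457475) = -252*(-457475/88136) = 28820925/22034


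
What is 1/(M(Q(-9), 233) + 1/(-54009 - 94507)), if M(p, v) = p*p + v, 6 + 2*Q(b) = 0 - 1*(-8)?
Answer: 148516/34752743 ≈ 0.0042735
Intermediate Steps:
Q(b) = 1 (Q(b) = -3 + (0 - 1*(-8))/2 = -3 + (0 + 8)/2 = -3 + (½)*8 = -3 + 4 = 1)
M(p, v) = v + p² (M(p, v) = p² + v = v + p²)
1/(M(Q(-9), 233) + 1/(-54009 - 94507)) = 1/((233 + 1²) + 1/(-54009 - 94507)) = 1/((233 + 1) + 1/(-148516)) = 1/(234 - 1/148516) = 1/(34752743/148516) = 148516/34752743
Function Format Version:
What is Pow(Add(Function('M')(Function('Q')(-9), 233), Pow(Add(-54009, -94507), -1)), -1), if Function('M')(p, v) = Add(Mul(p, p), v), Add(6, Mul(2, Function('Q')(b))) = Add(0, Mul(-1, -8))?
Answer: Rational(148516, 34752743) ≈ 0.0042735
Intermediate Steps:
Function('Q')(b) = 1 (Function('Q')(b) = Add(-3, Mul(Rational(1, 2), Add(0, Mul(-1, -8)))) = Add(-3, Mul(Rational(1, 2), Add(0, 8))) = Add(-3, Mul(Rational(1, 2), 8)) = Add(-3, 4) = 1)
Function('M')(p, v) = Add(v, Pow(p, 2)) (Function('M')(p, v) = Add(Pow(p, 2), v) = Add(v, Pow(p, 2)))
Pow(Add(Function('M')(Function('Q')(-9), 233), Pow(Add(-54009, -94507), -1)), -1) = Pow(Add(Add(233, Pow(1, 2)), Pow(Add(-54009, -94507), -1)), -1) = Pow(Add(Add(233, 1), Pow(-148516, -1)), -1) = Pow(Add(234, Rational(-1, 148516)), -1) = Pow(Rational(34752743, 148516), -1) = Rational(148516, 34752743)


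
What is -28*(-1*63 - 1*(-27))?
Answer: 1008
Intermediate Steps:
-28*(-1*63 - 1*(-27)) = -28*(-63 + 27) = -28*(-36) = 1008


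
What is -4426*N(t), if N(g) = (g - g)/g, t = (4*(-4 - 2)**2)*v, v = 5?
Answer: 0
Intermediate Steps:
t = 720 (t = (4*(-4 - 2)**2)*5 = (4*(-6)**2)*5 = (4*36)*5 = 144*5 = 720)
N(g) = 0 (N(g) = 0/g = 0)
-4426*N(t) = -4426*0 = 0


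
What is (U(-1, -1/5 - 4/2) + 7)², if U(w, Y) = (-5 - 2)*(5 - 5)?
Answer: 49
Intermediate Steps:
U(w, Y) = 0 (U(w, Y) = -7*0 = 0)
(U(-1, -1/5 - 4/2) + 7)² = (0 + 7)² = 7² = 49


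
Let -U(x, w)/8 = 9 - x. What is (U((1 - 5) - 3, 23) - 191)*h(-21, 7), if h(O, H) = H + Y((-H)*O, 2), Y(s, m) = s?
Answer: -49126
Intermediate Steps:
h(O, H) = H - H*O (h(O, H) = H + (-H)*O = H - H*O)
U(x, w) = -72 + 8*x (U(x, w) = -8*(9 - x) = -72 + 8*x)
(U((1 - 5) - 3, 23) - 191)*h(-21, 7) = ((-72 + 8*((1 - 5) - 3)) - 191)*(7*(1 - 1*(-21))) = ((-72 + 8*(-4 - 3)) - 191)*(7*(1 + 21)) = ((-72 + 8*(-7)) - 191)*(7*22) = ((-72 - 56) - 191)*154 = (-128 - 191)*154 = -319*154 = -49126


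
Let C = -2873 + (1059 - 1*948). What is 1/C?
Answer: -1/2762 ≈ -0.00036206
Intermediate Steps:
C = -2762 (C = -2873 + (1059 - 948) = -2873 + 111 = -2762)
1/C = 1/(-2762) = -1/2762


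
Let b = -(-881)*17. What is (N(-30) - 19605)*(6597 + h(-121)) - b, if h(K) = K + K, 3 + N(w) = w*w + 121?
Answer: -118135362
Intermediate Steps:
N(w) = 118 + w² (N(w) = -3 + (w*w + 121) = -3 + (w² + 121) = -3 + (121 + w²) = 118 + w²)
h(K) = 2*K
b = 14977 (b = -1*(-14977) = 14977)
(N(-30) - 19605)*(6597 + h(-121)) - b = ((118 + (-30)²) - 19605)*(6597 + 2*(-121)) - 1*14977 = ((118 + 900) - 19605)*(6597 - 242) - 14977 = (1018 - 19605)*6355 - 14977 = -18587*6355 - 14977 = -118120385 - 14977 = -118135362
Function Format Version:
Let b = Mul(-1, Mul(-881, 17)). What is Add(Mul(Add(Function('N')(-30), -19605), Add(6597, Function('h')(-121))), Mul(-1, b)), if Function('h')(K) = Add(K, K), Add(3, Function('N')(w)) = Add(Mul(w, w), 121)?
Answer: -118135362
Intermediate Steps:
Function('N')(w) = Add(118, Pow(w, 2)) (Function('N')(w) = Add(-3, Add(Mul(w, w), 121)) = Add(-3, Add(Pow(w, 2), 121)) = Add(-3, Add(121, Pow(w, 2))) = Add(118, Pow(w, 2)))
Function('h')(K) = Mul(2, K)
b = 14977 (b = Mul(-1, -14977) = 14977)
Add(Mul(Add(Function('N')(-30), -19605), Add(6597, Function('h')(-121))), Mul(-1, b)) = Add(Mul(Add(Add(118, Pow(-30, 2)), -19605), Add(6597, Mul(2, -121))), Mul(-1, 14977)) = Add(Mul(Add(Add(118, 900), -19605), Add(6597, -242)), -14977) = Add(Mul(Add(1018, -19605), 6355), -14977) = Add(Mul(-18587, 6355), -14977) = Add(-118120385, -14977) = -118135362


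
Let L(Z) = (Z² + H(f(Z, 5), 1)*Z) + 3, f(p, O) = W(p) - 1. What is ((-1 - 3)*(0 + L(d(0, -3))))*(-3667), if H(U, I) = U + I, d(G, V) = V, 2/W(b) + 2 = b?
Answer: 968088/5 ≈ 1.9362e+5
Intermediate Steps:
W(b) = 2/(-2 + b)
f(p, O) = -1 + 2/(-2 + p) (f(p, O) = 2/(-2 + p) - 1 = -1 + 2/(-2 + p))
H(U, I) = I + U
L(Z) = 3 + Z² + Z*(1 + (4 - Z)/(-2 + Z)) (L(Z) = (Z² + (1 + (4 - Z)/(-2 + Z))*Z) + 3 = (Z² + Z*(1 + (4 - Z)/(-2 + Z))) + 3 = 3 + Z² + Z*(1 + (4 - Z)/(-2 + Z)))
((-1 - 3)*(0 + L(d(0, -3))))*(-3667) = ((-1 - 3)*(0 + (2*(-3) + (-2 - 3)*(3 + (-3)²))/(-2 - 3)))*(-3667) = -4*(0 + (-6 - 5*(3 + 9))/(-5))*(-3667) = -4*(0 - (-6 - 5*12)/5)*(-3667) = -4*(0 - (-6 - 60)/5)*(-3667) = -4*(0 - ⅕*(-66))*(-3667) = -4*(0 + 66/5)*(-3667) = -4*66/5*(-3667) = -264/5*(-3667) = 968088/5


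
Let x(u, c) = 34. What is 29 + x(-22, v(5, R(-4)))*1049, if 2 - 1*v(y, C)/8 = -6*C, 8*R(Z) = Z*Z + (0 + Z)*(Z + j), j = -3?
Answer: 35695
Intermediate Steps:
R(Z) = Z²/8 + Z*(-3 + Z)/8 (R(Z) = (Z*Z + (0 + Z)*(Z - 3))/8 = (Z² + Z*(-3 + Z))/8 = Z²/8 + Z*(-3 + Z)/8)
v(y, C) = 16 + 48*C (v(y, C) = 16 - (-48)*C = 16 + 48*C)
29 + x(-22, v(5, R(-4)))*1049 = 29 + 34*1049 = 29 + 35666 = 35695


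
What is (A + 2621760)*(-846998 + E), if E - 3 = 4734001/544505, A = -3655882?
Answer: 476924944912089828/544505 ≈ 8.7589e+11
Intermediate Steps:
E = 6367516/544505 (E = 3 + 4734001/544505 = 6367516/544505 ≈ 11.694)
(A + 2621760)*(-846998 + E) = (-3655882 + 2621760)*(-846998 + 6367516/544505) = -1034122*(-461188278474/544505) = 476924944912089828/544505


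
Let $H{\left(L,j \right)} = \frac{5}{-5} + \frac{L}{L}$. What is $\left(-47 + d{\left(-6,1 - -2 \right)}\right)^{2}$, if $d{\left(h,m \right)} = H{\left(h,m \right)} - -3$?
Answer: $1936$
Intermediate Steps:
$H{\left(L,j \right)} = 0$ ($H{\left(L,j \right)} = 5 \left(- \frac{1}{5}\right) + 1 = -1 + 1 = 0$)
$d{\left(h,m \right)} = 3$ ($d{\left(h,m \right)} = 0 - -3 = 0 + 3 = 3$)
$\left(-47 + d{\left(-6,1 - -2 \right)}\right)^{2} = \left(-47 + 3\right)^{2} = \left(-44\right)^{2} = 1936$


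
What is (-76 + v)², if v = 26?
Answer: 2500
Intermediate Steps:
(-76 + v)² = (-76 + 26)² = (-50)² = 2500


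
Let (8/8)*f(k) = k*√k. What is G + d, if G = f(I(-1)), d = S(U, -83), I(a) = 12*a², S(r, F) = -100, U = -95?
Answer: -100 + 24*√3 ≈ -58.431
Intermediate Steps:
d = -100
f(k) = k^(3/2) (f(k) = k*√k = k^(3/2))
G = 24*√3 (G = (12*(-1)²)^(3/2) = (12*1)^(3/2) = 12^(3/2) = 24*√3 ≈ 41.569)
G + d = 24*√3 - 100 = -100 + 24*√3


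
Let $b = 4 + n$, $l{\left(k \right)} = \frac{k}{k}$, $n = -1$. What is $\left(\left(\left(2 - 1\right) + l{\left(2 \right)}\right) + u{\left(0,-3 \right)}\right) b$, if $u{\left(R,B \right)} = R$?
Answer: $6$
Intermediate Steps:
$l{\left(k \right)} = 1$
$b = 3$ ($b = 4 - 1 = 3$)
$\left(\left(\left(2 - 1\right) + l{\left(2 \right)}\right) + u{\left(0,-3 \right)}\right) b = \left(\left(\left(2 - 1\right) + 1\right) + 0\right) 3 = \left(\left(1 + 1\right) + 0\right) 3 = \left(2 + 0\right) 3 = 2 \cdot 3 = 6$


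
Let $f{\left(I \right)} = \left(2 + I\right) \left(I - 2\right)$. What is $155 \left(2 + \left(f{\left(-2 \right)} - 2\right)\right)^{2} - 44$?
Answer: $-44$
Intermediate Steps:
$f{\left(I \right)} = \left(-2 + I\right) \left(2 + I\right)$ ($f{\left(I \right)} = \left(2 + I\right) \left(-2 + I\right) = \left(-2 + I\right) \left(2 + I\right)$)
$155 \left(2 + \left(f{\left(-2 \right)} - 2\right)\right)^{2} - 44 = 155 \left(2 - \left(6 - 4\right)\right)^{2} - 44 = 155 \left(2 + \left(\left(-4 + 4\right) - 2\right)\right)^{2} - 44 = 155 \left(2 + \left(0 - 2\right)\right)^{2} - 44 = 155 \left(2 - 2\right)^{2} - 44 = 155 \cdot 0^{2} - 44 = 155 \cdot 0 - 44 = 0 - 44 = -44$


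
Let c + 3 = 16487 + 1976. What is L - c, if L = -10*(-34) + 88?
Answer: -18032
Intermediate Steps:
c = 18460 (c = -3 + (16487 + 1976) = -3 + 18463 = 18460)
L = 428 (L = 340 + 88 = 428)
L - c = 428 - 1*18460 = 428 - 18460 = -18032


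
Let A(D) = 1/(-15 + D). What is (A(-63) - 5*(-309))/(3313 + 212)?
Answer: 120509/274950 ≈ 0.43829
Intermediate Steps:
(A(-63) - 5*(-309))/(3313 + 212) = (1/(-15 - 63) - 5*(-309))/(3313 + 212) = (1/(-78) + 1545)/3525 = (-1/78 + 1545)*(1/3525) = (120509/78)*(1/3525) = 120509/274950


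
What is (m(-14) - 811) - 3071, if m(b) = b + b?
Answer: -3910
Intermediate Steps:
m(b) = 2*b
(m(-14) - 811) - 3071 = (2*(-14) - 811) - 3071 = (-28 - 811) - 3071 = -839 - 3071 = -3910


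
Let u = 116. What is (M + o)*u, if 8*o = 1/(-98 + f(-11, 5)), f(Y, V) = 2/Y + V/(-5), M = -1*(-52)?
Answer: 13161505/2182 ≈ 6031.9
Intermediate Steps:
M = 52
f(Y, V) = 2/Y - V/5 (f(Y, V) = 2/Y + V*(-⅕) = 2/Y - V/5)
o = -11/8728 (o = 1/(8*(-98 + (2/(-11) - ⅕*5))) = 1/(8*(-98 + (2*(-1/11) - 1))) = 1/(8*(-98 + (-2/11 - 1))) = 1/(8*(-98 - 13/11)) = 1/(8*(-1091/11)) = (⅛)*(-11/1091) = -11/8728 ≈ -0.0012603)
(M + o)*u = (52 - 11/8728)*116 = (453845/8728)*116 = 13161505/2182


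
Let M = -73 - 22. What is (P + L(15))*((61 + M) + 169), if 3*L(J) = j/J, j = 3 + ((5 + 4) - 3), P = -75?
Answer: -10098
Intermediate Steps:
j = 9 (j = 3 + (9 - 3) = 3 + 6 = 9)
M = -95
L(J) = 3/J (L(J) = (9/J)/3 = 3/J)
(P + L(15))*((61 + M) + 169) = (-75 + 3/15)*((61 - 95) + 169) = (-75 + 3*(1/15))*(-34 + 169) = (-75 + ⅕)*135 = -374/5*135 = -10098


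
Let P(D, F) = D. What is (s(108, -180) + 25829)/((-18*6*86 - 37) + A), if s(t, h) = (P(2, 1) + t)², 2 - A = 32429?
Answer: -37929/41752 ≈ -0.90844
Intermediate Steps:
A = -32427 (A = 2 - 1*32429 = 2 - 32429 = -32427)
s(t, h) = (2 + t)²
(s(108, -180) + 25829)/((-18*6*86 - 37) + A) = ((2 + 108)² + 25829)/((-18*6*86 - 37) - 32427) = (110² + 25829)/((-108*86 - 37) - 32427) = (12100 + 25829)/((-9288 - 37) - 32427) = 37929/(-9325 - 32427) = 37929/(-41752) = 37929*(-1/41752) = -37929/41752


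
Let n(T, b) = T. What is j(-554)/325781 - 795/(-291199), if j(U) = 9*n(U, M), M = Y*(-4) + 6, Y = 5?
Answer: -1192922319/94867101419 ≈ -0.012575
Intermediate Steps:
M = -14 (M = 5*(-4) + 6 = -20 + 6 = -14)
j(U) = 9*U
j(-554)/325781 - 795/(-291199) = (9*(-554))/325781 - 795/(-291199) = -4986*1/325781 - 795*(-1/291199) = -4986/325781 + 795/291199 = -1192922319/94867101419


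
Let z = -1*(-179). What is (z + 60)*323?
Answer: 77197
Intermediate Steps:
z = 179
(z + 60)*323 = (179 + 60)*323 = 239*323 = 77197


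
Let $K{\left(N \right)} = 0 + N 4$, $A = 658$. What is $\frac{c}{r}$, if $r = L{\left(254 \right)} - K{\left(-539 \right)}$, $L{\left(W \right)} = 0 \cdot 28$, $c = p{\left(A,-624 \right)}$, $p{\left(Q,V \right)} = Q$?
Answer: $\frac{47}{154} \approx 0.30519$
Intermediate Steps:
$c = 658$
$K{\left(N \right)} = 4 N$ ($K{\left(N \right)} = 0 + 4 N = 4 N$)
$L{\left(W \right)} = 0$
$r = 2156$ ($r = 0 - 4 \left(-539\right) = 0 - -2156 = 0 + 2156 = 2156$)
$\frac{c}{r} = \frac{658}{2156} = 658 \cdot \frac{1}{2156} = \frac{47}{154}$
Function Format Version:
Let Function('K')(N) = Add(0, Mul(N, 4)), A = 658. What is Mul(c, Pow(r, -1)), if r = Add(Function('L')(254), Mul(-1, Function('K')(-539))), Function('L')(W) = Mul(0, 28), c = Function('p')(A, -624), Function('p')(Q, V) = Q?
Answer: Rational(47, 154) ≈ 0.30519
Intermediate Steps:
c = 658
Function('K')(N) = Mul(4, N) (Function('K')(N) = Add(0, Mul(4, N)) = Mul(4, N))
Function('L')(W) = 0
r = 2156 (r = Add(0, Mul(-1, Mul(4, -539))) = Add(0, Mul(-1, -2156)) = Add(0, 2156) = 2156)
Mul(c, Pow(r, -1)) = Mul(658, Pow(2156, -1)) = Mul(658, Rational(1, 2156)) = Rational(47, 154)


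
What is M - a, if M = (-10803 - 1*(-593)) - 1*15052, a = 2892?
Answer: -28154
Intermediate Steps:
M = -25262 (M = (-10803 + 593) - 15052 = -10210 - 15052 = -25262)
M - a = -25262 - 1*2892 = -25262 - 2892 = -28154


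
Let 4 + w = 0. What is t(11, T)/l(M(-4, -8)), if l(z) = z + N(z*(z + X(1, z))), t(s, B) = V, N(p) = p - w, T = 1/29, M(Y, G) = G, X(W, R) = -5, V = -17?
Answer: -17/100 ≈ -0.17000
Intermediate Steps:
w = -4 (w = -4 + 0 = -4)
T = 1/29 ≈ 0.034483
N(p) = 4 + p (N(p) = p - 1*(-4) = p + 4 = 4 + p)
t(s, B) = -17
l(z) = 4 + z + z*(-5 + z) (l(z) = z + (4 + z*(z - 5)) = z + (4 + z*(-5 + z)) = 4 + z + z*(-5 + z))
t(11, T)/l(M(-4, -8)) = -17/(4 - 8 - 8*(-5 - 8)) = -17/(4 - 8 - 8*(-13)) = -17/(4 - 8 + 104) = -17/100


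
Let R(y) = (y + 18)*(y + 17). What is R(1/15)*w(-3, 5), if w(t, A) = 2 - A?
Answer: -69376/75 ≈ -925.01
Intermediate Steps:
R(y) = (17 + y)*(18 + y) (R(y) = (18 + y)*(17 + y) = (17 + y)*(18 + y))
R(1/15)*w(-3, 5) = (306 + (1/15)**2 + 35/15)*(2 - 1*5) = (306 + (1/15)**2 + 35*(1/15))*(2 - 5) = (306 + 1/225 + 7/3)*(-3) = (69376/225)*(-3) = -69376/75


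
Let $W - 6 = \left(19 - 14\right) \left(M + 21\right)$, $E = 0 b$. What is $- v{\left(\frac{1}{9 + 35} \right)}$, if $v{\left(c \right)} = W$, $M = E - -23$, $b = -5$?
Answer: $-226$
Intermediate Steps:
$E = 0$ ($E = 0 \left(-5\right) = 0$)
$M = 23$ ($M = 0 - -23 = 0 + 23 = 23$)
$W = 226$ ($W = 6 + \left(19 - 14\right) \left(23 + 21\right) = 6 + 5 \cdot 44 = 6 + 220 = 226$)
$v{\left(c \right)} = 226$
$- v{\left(\frac{1}{9 + 35} \right)} = \left(-1\right) 226 = -226$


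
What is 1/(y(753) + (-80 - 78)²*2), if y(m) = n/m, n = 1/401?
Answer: 301953/15075909385 ≈ 2.0029e-5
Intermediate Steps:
n = 1/401 ≈ 0.0024938
y(m) = 1/(401*m)
1/(y(753) + (-80 - 78)²*2) = 1/((1/401)/753 + (-80 - 78)²*2) = 1/((1/401)*(1/753) + (-158)²*2) = 1/(1/301953 + 24964*2) = 1/(1/301953 + 49928) = 1/(15075909385/301953) = 301953/15075909385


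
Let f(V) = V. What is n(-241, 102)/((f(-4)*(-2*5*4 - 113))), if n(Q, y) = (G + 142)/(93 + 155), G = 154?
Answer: 37/18972 ≈ 0.0019502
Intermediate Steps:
n(Q, y) = 37/31 (n(Q, y) = (154 + 142)/(93 + 155) = 296/248 = 296*(1/248) = 37/31)
n(-241, 102)/((f(-4)*(-2*5*4 - 113))) = 37/(31*((-4*(-2*5*4 - 113)))) = 37/(31*((-4*(-10*4 - 113)))) = 37/(31*((-4*(-40 - 113)))) = 37/(31*((-4*(-153)))) = (37/31)/612 = (37/31)*(1/612) = 37/18972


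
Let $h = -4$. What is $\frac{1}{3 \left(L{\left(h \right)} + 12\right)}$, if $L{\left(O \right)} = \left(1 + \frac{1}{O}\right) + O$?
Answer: $\frac{4}{105} \approx 0.038095$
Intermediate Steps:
$L{\left(O \right)} = 1 + O + \frac{1}{O}$
$\frac{1}{3 \left(L{\left(h \right)} + 12\right)} = \frac{1}{3 \left(\left(1 - 4 + \frac{1}{-4}\right) + 12\right)} = \frac{1}{3 \left(\left(1 - 4 - \frac{1}{4}\right) + 12\right)} = \frac{1}{3 \left(- \frac{13}{4} + 12\right)} = \frac{1}{3 \cdot \frac{35}{4}} = \frac{1}{\frac{105}{4}} = \frac{4}{105}$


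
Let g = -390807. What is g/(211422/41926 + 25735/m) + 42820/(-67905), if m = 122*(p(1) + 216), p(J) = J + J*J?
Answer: -2959157314184663320/45509558350941 ≈ -65023.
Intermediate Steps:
p(J) = J + J**2
m = 26596 (m = 122*(1*(1 + 1) + 216) = 122*(1*2 + 216) = 122*(2 + 216) = 122*218 = 26596)
g/(211422/41926 + 25735/m) + 42820/(-67905) = -390807/(211422/41926 + 25735/26596) + 42820/(-67905) = -390807/(211422*(1/41926) + 25735*(1/26596)) + 42820*(-1/67905) = -390807/(105711/20963 + 25735/26596) - 8564/13581 = -390807/3350972561/557531948 - 8564/13581 = -390807*557531948/3350972561 - 8564/13581 = -217887388002036/3350972561 - 8564/13581 = -2959157314184663320/45509558350941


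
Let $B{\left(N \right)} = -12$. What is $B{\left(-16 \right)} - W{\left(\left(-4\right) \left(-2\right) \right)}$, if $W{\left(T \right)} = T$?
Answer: $-20$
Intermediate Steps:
$B{\left(-16 \right)} - W{\left(\left(-4\right) \left(-2\right) \right)} = -12 - \left(-4\right) \left(-2\right) = -12 - 8 = -20$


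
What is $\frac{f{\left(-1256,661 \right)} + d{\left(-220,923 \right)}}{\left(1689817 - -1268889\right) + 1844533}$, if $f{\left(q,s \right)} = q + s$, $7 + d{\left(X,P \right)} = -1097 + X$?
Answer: $- \frac{1919}{4803239} \approx -0.00039952$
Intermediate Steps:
$d{\left(X,P \right)} = -1104 + X$ ($d{\left(X,P \right)} = -7 + \left(-1097 + X\right) = -1104 + X$)
$\frac{f{\left(-1256,661 \right)} + d{\left(-220,923 \right)}}{\left(1689817 - -1268889\right) + 1844533} = \frac{\left(-1256 + 661\right) - 1324}{\left(1689817 - -1268889\right) + 1844533} = \frac{-595 - 1324}{\left(1689817 + 1268889\right) + 1844533} = - \frac{1919}{2958706 + 1844533} = - \frac{1919}{4803239}$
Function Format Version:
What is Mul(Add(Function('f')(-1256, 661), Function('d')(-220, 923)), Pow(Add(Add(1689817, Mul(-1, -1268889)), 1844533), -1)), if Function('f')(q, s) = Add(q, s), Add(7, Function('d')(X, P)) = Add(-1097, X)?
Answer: Rational(-1919, 4803239) ≈ -0.00039952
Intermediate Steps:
Function('d')(X, P) = Add(-1104, X) (Function('d')(X, P) = Add(-7, Add(-1097, X)) = Add(-1104, X))
Mul(Add(Function('f')(-1256, 661), Function('d')(-220, 923)), Pow(Add(Add(1689817, Mul(-1, -1268889)), 1844533), -1)) = Mul(Add(Add(-1256, 661), Add(-1104, -220)), Pow(Add(Add(1689817, Mul(-1, -1268889)), 1844533), -1)) = Mul(Add(-595, -1324), Pow(Add(Add(1689817, 1268889), 1844533), -1)) = Mul(-1919, Pow(Add(2958706, 1844533), -1)) = Mul(-1919, Pow(4803239, -1)) = Mul(-1919, Rational(1, 4803239)) = Rational(-1919, 4803239)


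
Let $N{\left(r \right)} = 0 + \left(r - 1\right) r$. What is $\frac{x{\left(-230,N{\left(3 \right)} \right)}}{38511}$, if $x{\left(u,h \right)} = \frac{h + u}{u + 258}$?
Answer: $- \frac{8}{38511} \approx -0.00020773$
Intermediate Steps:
$N{\left(r \right)} = r \left(-1 + r\right)$ ($N{\left(r \right)} = 0 + \left(-1 + r\right) r = 0 + r \left(-1 + r\right) = r \left(-1 + r\right)$)
$x{\left(u,h \right)} = \frac{h + u}{258 + u}$
$\frac{x{\left(-230,N{\left(3 \right)} \right)}}{38511} = \frac{\frac{1}{258 - 230} \left(3 \left(-1 + 3\right) - 230\right)}{38511} = \frac{3 \cdot 2 - 230}{28} \cdot \frac{1}{38511} = \frac{6 - 230}{28} \cdot \frac{1}{38511} = \frac{1}{28} \left(-224\right) \frac{1}{38511} = \left(-8\right) \frac{1}{38511} = - \frac{8}{38511}$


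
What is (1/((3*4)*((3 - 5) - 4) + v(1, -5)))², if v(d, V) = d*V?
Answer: 1/5929 ≈ 0.00016866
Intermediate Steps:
v(d, V) = V*d
(1/((3*4)*((3 - 5) - 4) + v(1, -5)))² = (1/((3*4)*((3 - 5) - 4) - 5*1))² = (1/(12*(-2 - 4) - 5))² = (1/(12*(-6) - 5))² = (1/(-72 - 5))² = (1/(-77))² = (-1/77)² = 1/5929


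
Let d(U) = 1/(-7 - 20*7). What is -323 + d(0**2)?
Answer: -61048/189 ≈ -323.01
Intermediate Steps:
d(U) = -1/189 (d(U) = (1/7)/(-27) = -1/27*1/7 = -1/189)
-323 + d(0**2) = -323 - 1/189 = -61048/189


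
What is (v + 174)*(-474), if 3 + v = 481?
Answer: -309048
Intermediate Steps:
v = 478 (v = -3 + 481 = 478)
(v + 174)*(-474) = (478 + 174)*(-474) = 652*(-474) = -309048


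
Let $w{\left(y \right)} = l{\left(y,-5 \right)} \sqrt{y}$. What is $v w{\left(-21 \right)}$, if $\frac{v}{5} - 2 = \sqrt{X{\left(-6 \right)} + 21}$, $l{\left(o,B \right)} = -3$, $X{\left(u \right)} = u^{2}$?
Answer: $15 i \sqrt{21} \left(-2 - \sqrt{57}\right) \approx - 656.44 i$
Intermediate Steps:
$v = 10 + 5 \sqrt{57}$ ($v = 10 + 5 \sqrt{\left(-6\right)^{2} + 21} = 10 + 5 \sqrt{36 + 21} = 10 + 5 \sqrt{57} \approx 47.749$)
$w{\left(y \right)} = - 3 \sqrt{y}$
$v w{\left(-21 \right)} = \left(10 + 5 \sqrt{57}\right) \left(- 3 \sqrt{-21}\right) = \left(10 + 5 \sqrt{57}\right) \left(- 3 i \sqrt{21}\right) = - 3 i \sqrt{21} \left(10 + 5 \sqrt{57}\right)$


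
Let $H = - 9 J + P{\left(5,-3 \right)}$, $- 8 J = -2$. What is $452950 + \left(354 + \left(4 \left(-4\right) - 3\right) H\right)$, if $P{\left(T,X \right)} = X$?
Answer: $\frac{1813615}{4} \approx 4.534 \cdot 10^{5}$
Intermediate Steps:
$J = \frac{1}{4}$ ($J = \left(- \frac{1}{8}\right) \left(-2\right) = \frac{1}{4} \approx 0.25$)
$H = - \frac{21}{4}$ ($H = \left(-9\right) \frac{1}{4} - 3 = - \frac{9}{4} - 3 = - \frac{21}{4} \approx -5.25$)
$452950 + \left(354 + \left(4 \left(-4\right) - 3\right) H\right) = 452950 + \left(354 + \left(4 \left(-4\right) - 3\right) \left(- \frac{21}{4}\right)\right) = 452950 + \left(354 + \left(-16 - 3\right) \left(- \frac{21}{4}\right)\right) = 452950 + \left(354 - - \frac{399}{4}\right) = 452950 + \left(354 + \frac{399}{4}\right) = 452950 + \frac{1815}{4} = \frac{1813615}{4}$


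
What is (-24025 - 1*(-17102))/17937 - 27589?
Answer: -494870816/17937 ≈ -27589.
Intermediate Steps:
(-24025 - 1*(-17102))/17937 - 27589 = (-24025 + 17102)*(1/17937) - 27589 = -6923*1/17937 - 27589 = -6923/17937 - 27589 = -494870816/17937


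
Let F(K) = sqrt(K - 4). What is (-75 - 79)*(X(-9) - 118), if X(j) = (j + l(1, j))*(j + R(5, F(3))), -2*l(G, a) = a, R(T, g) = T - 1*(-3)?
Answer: 17479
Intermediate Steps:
F(K) = sqrt(-4 + K)
R(T, g) = 3 + T (R(T, g) = T + 3 = 3 + T)
l(G, a) = -a/2
X(j) = j*(8 + j)/2 (X(j) = (j - j/2)*(j + (3 + 5)) = (j/2)*(j + 8) = (j/2)*(8 + j) = j*(8 + j)/2)
(-75 - 79)*(X(-9) - 118) = (-75 - 79)*((1/2)*(-9)*(8 - 9) - 118) = -154*((1/2)*(-9)*(-1) - 118) = -154*(9/2 - 118) = -154*(-227/2) = 17479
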